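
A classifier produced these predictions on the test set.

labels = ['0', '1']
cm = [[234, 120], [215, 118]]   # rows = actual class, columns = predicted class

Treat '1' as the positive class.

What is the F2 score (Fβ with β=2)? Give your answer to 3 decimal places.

0.376

Fβ = (1+β²)·TP / ((1+β²)·TP + β²·FN + FP), with β²=4
= 5·118 / (5·118 + 4·215 + 120) = 0.376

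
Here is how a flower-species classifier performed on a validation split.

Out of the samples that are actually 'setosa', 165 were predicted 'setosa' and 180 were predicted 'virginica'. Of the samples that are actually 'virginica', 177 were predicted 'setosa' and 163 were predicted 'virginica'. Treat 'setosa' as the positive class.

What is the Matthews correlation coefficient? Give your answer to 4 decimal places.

-0.0423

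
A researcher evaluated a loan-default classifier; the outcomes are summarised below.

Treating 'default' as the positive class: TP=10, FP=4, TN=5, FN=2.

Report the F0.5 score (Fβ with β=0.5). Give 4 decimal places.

Fβ = (1+β²)·TP / ((1+β²)·TP + β²·FN + FP), with β²=1/4
= 1.25·10 / (1.25·10 + 0.25·2 + 4) = 0.7353

0.7353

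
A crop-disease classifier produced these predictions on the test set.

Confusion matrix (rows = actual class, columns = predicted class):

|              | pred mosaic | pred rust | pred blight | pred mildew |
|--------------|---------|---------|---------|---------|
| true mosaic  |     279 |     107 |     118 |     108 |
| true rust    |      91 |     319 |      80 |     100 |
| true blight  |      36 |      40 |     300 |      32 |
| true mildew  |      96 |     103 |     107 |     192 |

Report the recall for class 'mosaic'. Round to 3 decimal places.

0.456

Take TP from the diagonal, FP from the rest of the 'mosaic' prediction marginal, FN from the rest of the 'mosaic' actual marginal.
recall = TP/(TP+FN).
mosaic: TP=279, FN=107+118+108=333 → 279/612 = 0.4559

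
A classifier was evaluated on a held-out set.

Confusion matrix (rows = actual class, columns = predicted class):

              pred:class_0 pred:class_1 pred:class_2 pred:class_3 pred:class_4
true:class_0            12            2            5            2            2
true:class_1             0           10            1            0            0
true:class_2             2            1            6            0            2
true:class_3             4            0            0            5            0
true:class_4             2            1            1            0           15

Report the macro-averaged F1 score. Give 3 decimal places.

0.655

Per-class F1 score (2·TP/(2·TP+FP+FN)):
  class_0: TP=12, FP=0+2+4+2=8, FN=2+5+2+2=11 → 24/43 = 0.5581
  class_1: TP=10, FP=2+1+0+1=4, FN=0+1+0+0=1 → 20/25 = 0.8000
  class_2: TP=6, FP=5+1+0+1=7, FN=2+1+0+2=5 → 12/24 = 0.5000
  class_3: TP=5, FP=2+0+0+0=2, FN=4+0+0+0=4 → 10/16 = 0.6250
  class_4: TP=15, FP=2+0+2+0=4, FN=2+1+1+0=4 → 30/38 = 0.7895
Macro-F1 score = mean = (0.5581 + 0.8000 + 0.5000 + 0.6250 + 0.7895) / 5 = 0.655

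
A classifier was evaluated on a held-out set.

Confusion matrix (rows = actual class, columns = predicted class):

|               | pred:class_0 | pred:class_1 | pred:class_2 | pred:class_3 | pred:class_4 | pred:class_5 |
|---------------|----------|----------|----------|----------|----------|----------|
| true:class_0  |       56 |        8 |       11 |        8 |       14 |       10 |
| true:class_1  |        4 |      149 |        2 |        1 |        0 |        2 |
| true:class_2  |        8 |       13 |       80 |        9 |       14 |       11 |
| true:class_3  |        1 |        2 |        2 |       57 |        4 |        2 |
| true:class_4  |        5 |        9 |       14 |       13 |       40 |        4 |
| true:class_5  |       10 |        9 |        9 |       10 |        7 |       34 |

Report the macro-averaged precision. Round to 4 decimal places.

0.6261

Per-class precision (TP/(TP+FP)):
  class_0: TP=56, FP=4+8+1+5+10=28 → 56/84 = 0.66667
  class_1: TP=149, FP=8+13+2+9+9=41 → 149/190 = 0.78421
  class_2: TP=80, FP=11+2+2+14+9=38 → 80/118 = 0.67797
  class_3: TP=57, FP=8+1+9+13+10=41 → 57/98 = 0.58163
  class_4: TP=40, FP=14+0+14+4+7=39 → 40/79 = 0.50633
  class_5: TP=34, FP=10+2+11+2+4=29 → 34/63 = 0.53968
Macro-precision = mean = (0.66667 + 0.78421 + 0.67797 + 0.58163 + 0.50633 + 0.53968) / 6 = 0.6261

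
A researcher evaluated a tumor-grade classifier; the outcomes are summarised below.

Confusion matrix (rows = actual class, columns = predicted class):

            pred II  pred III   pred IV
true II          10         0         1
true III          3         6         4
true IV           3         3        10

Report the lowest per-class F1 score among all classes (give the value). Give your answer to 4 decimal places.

Per-class F1 score (2·TP/(2·TP+FP+FN)):
  II: TP=10, FP=3+3=6, FN=0+1=1 → 20/27 = 0.74074
  III: TP=6, FP=0+3=3, FN=3+4=7 → 12/22 = 0.54545
  IV: TP=10, FP=1+4=5, FN=3+3=6 → 20/31 = 0.64516
Lowest is class 'III' with F1 score = 0.5455.

0.5455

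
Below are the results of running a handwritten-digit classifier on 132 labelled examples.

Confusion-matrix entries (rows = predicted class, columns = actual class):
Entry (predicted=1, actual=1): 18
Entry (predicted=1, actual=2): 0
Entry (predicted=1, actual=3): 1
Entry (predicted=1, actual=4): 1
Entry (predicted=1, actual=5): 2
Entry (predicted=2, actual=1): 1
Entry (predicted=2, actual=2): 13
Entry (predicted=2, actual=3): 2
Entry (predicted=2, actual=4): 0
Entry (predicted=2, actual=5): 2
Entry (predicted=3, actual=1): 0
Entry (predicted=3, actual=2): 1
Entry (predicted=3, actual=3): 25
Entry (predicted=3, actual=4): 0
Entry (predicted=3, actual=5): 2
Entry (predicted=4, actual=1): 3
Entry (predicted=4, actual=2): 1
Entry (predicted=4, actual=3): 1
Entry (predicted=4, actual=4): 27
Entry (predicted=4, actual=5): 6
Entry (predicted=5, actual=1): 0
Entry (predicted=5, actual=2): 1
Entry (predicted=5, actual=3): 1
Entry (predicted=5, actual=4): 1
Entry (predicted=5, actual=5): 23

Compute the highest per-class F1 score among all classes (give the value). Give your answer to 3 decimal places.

Per-class F1 score (2·TP/(2·TP+FP+FN)):
  1: TP=18, FP=0+1+1+2=4, FN=1+0+3+0=4 → 36/44 = 0.8182
  2: TP=13, FP=1+2+0+2=5, FN=0+1+1+1=3 → 26/34 = 0.7647
  3: TP=25, FP=0+1+0+2=3, FN=1+2+1+1=5 → 50/58 = 0.8621
  4: TP=27, FP=3+1+1+6=11, FN=1+0+0+1=2 → 54/67 = 0.8060
  5: TP=23, FP=0+1+1+1=3, FN=2+2+2+6=12 → 46/61 = 0.7541
Highest is class '3' with F1 score = 0.862.

0.862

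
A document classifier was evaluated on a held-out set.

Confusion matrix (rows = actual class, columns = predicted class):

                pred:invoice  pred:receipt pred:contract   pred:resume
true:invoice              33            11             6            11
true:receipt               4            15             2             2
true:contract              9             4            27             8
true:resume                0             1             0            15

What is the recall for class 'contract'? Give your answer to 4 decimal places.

0.5625

Treat 'contract' as positive and all other classes as negative.
recall = TP/(TP+FN).
contract: TP=27, FN=9+4+8=21 → 27/48 = 0.56250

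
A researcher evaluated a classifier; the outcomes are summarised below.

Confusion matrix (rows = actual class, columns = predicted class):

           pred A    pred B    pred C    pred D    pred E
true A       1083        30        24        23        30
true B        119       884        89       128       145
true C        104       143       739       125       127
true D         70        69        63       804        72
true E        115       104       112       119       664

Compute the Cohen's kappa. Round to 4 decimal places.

Observed agreement pₒ = trace/N = 4174/5985 = 0.69741
Expected agreement pₑ = Σ (rowᵢ·colᵢ)/N² = (1190·1491 + 1365·1230 + 1238·1027 + 1078·1199 + 1114·1038)/5985² = 0.20026
κ = (pₒ − pₑ)/(1 − pₑ) = (0.69741 − 0.20026)/(1 − 0.20026) = 0.6216

0.6216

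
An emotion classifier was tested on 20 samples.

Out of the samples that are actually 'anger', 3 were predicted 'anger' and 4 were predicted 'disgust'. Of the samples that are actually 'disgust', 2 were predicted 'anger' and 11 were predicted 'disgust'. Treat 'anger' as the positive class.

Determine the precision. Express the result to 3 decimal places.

Precision = TP/(TP+FP) = 3/(3+2) = 3/5 = 0.600

0.600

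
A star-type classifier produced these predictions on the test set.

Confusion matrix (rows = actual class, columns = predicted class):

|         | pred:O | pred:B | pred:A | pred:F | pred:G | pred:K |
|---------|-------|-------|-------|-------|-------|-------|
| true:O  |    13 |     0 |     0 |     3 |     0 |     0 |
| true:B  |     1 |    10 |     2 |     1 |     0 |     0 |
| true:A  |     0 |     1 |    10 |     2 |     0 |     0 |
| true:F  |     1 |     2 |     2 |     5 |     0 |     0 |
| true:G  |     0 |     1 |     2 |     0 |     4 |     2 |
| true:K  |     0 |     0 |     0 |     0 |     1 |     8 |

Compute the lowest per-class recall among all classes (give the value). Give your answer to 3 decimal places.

Per-class recall (TP/(TP+FN)):
  O: TP=13, FN=0+0+3+0+0=3 → 13/16 = 0.8125
  B: TP=10, FN=1+2+1+0+0=4 → 10/14 = 0.7143
  A: TP=10, FN=0+1+2+0+0=3 → 10/13 = 0.7692
  F: TP=5, FN=1+2+2+0+0=5 → 5/10 = 0.5000
  G: TP=4, FN=0+1+2+0+2=5 → 4/9 = 0.4444
  K: TP=8, FN=0+0+0+0+1=1 → 8/9 = 0.8889
Lowest is class 'G' with recall = 0.444.

0.444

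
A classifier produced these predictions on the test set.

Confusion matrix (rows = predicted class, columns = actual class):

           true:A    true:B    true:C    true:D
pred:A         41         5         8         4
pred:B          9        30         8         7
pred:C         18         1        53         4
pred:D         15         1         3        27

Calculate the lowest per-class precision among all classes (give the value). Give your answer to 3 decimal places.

0.556

Per-class precision (TP/(TP+FP)):
  A: TP=41, FP=5+8+4=17 → 41/58 = 0.7069
  B: TP=30, FP=9+8+7=24 → 30/54 = 0.5556
  C: TP=53, FP=18+1+4=23 → 53/76 = 0.6974
  D: TP=27, FP=15+1+3=19 → 27/46 = 0.5870
Lowest is class 'B' with precision = 0.556.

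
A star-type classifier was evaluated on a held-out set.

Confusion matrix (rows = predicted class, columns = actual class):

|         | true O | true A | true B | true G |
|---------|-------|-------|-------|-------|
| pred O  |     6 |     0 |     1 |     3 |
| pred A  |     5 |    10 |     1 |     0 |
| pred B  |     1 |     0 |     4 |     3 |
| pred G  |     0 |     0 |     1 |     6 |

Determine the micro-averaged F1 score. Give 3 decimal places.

0.634

Micro-averaging pools counts across classes: ΣTP=26, ΣFP=15, ΣFN=15.
Micro-F1 score = 2·TP/(2·TP+FP+FN) on pooled counts = 0.634 (equals overall accuracy in single-label multiclass).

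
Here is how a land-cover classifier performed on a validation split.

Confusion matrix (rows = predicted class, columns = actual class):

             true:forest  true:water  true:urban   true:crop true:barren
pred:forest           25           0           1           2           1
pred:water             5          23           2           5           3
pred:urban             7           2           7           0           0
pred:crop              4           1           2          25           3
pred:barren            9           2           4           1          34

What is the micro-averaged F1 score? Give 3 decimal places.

Micro-averaging pools counts across classes: ΣTP=114, ΣFP=54, ΣFN=54.
Micro-F1 score = 2·TP/(2·TP+FP+FN) on pooled counts = 0.679 (equals overall accuracy in single-label multiclass).

0.679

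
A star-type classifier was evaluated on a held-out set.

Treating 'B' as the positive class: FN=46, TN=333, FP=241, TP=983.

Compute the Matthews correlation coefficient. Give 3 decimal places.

MCC = (TP·TN − FP·FN) / √((TP+FP)(TP+FN)(TN+FP)(TN+FN))
Numerator = 983·333 − 241·46 = 316253
Denominator = √(1224·1029·574·379) = √273998316816 = 523448.4854
MCC = 316253 / 523448.4854 = 0.604

0.604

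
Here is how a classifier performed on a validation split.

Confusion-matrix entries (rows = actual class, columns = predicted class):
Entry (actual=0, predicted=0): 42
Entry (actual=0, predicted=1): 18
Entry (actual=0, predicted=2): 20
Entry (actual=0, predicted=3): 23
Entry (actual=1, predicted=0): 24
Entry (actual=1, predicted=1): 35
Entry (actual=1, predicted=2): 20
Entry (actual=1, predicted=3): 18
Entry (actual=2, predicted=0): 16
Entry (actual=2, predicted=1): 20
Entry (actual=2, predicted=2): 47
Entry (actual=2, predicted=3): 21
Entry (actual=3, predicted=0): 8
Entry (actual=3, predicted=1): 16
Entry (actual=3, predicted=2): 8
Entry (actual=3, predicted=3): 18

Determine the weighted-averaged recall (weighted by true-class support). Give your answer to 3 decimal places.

0.401

Per-class recall (TP/(TP+FN)):
  0: TP=42, FN=18+20+23=61 → 42/103 = 0.4078
  1: TP=35, FN=24+20+18=62 → 35/97 = 0.3608
  2: TP=47, FN=16+20+21=57 → 47/104 = 0.4519
  3: TP=18, FN=8+16+8=32 → 18/50 = 0.3600
Weighted-recall = Σ (supportᵢ/N)·recallᵢ with N=354: (103/354)·0.4078 + (97/354)·0.3608 + (104/354)·0.4519 + (50/354)·0.3600 = 0.401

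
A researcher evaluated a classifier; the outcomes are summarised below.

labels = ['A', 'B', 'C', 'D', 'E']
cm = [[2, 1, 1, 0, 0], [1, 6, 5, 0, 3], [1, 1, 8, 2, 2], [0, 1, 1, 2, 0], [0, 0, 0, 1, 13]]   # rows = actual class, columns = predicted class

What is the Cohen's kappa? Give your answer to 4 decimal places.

0.4817

Observed agreement pₒ = trace/N = 31/51 = 0.60784
Expected agreement pₑ = Σ (rowᵢ·colᵢ)/N² = (4·4 + 15·9 + 14·15 + 4·5 + 14·18)/51² = 0.24337
κ = (pₒ − pₑ)/(1 − pₑ) = (0.60784 − 0.24337)/(1 − 0.24337) = 0.4817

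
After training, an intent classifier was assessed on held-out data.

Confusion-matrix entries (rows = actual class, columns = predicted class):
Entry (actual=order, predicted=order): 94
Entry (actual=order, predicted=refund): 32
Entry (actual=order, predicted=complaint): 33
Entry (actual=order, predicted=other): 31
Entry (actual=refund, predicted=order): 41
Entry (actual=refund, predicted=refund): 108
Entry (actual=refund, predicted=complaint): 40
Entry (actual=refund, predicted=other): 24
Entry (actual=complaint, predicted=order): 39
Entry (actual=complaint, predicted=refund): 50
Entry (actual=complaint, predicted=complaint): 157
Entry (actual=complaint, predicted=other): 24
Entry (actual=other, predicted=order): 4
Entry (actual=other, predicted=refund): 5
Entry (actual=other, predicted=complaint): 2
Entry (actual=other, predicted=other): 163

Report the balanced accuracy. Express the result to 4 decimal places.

Balanced accuracy = mean of per-class recall.
  order: recall = 94/190 = 0.49474
  refund: recall = 108/213 = 0.50704
  complaint: recall = 157/270 = 0.58148
  other: recall = 163/174 = 0.93678
Mean = (0.49474 + 0.50704 + 0.58148 + 0.93678) / 4 = 0.6300

0.6300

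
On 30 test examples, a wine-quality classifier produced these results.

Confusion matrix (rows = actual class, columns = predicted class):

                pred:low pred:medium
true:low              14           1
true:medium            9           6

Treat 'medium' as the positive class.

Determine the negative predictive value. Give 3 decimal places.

NPV = TN/(TN+FN) = 14/(14+9) = 0.609

0.609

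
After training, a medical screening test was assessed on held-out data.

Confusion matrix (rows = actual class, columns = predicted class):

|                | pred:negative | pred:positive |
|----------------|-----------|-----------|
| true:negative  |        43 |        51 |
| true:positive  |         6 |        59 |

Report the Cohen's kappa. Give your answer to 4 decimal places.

Observed agreement pₒ = trace/N = 102/159 = 0.64151
Expected agreement pₑ = Σ (rowᵢ·colᵢ)/N² = (94·49 + 65·110)/159² = 0.46501
κ = (pₒ − pₑ)/(1 − pₑ) = (0.64151 − 0.46501)/(1 − 0.46501) = 0.3299

0.3299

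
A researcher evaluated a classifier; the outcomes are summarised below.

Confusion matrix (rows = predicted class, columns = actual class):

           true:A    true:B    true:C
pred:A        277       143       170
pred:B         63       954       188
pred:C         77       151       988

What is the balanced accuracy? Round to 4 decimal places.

0.7209

Balanced accuracy = mean of per-class recall.
  A: recall = 277/417 = 0.66427
  B: recall = 954/1248 = 0.76442
  C: recall = 988/1346 = 0.73403
Mean = (0.66427 + 0.76442 + 0.73403) / 3 = 0.7209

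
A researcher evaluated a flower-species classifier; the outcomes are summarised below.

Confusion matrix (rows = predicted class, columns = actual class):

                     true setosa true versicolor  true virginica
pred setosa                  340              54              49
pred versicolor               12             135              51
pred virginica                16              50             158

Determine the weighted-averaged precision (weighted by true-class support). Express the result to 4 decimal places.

0.7253

Per-class precision (TP/(TP+FP)):
  setosa: TP=340, FP=54+49=103 → 340/443 = 0.76749
  versicolor: TP=135, FP=12+51=63 → 135/198 = 0.68182
  virginica: TP=158, FP=16+50=66 → 158/224 = 0.70536
Weighted-precision = Σ (supportᵢ/N)·precisionᵢ with N=865: (368/865)·0.76749 + (239/865)·0.68182 + (258/865)·0.70536 = 0.7253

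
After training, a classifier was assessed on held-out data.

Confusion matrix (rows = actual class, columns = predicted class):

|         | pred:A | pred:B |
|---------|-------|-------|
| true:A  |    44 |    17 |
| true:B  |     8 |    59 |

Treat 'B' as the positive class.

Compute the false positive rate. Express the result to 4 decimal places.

0.2787

FPR = FP/(FP+TN) = 17/(17+44) = 0.2787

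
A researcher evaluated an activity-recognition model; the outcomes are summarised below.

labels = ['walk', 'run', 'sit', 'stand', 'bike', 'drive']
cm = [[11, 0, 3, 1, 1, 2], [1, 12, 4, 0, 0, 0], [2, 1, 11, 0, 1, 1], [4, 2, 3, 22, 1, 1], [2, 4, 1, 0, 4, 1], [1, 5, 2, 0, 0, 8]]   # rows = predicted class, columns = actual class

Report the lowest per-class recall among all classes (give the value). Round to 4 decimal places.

Per-class recall (TP/(TP+FN)):
  walk: TP=11, FN=1+2+4+2+1=10 → 11/21 = 0.52381
  run: TP=12, FN=0+1+2+4+5=12 → 12/24 = 0.50000
  sit: TP=11, FN=3+4+3+1+2=13 → 11/24 = 0.45833
  stand: TP=22, FN=1+0+0+0+0=1 → 22/23 = 0.95652
  bike: TP=4, FN=1+0+1+1+0=3 → 4/7 = 0.57143
  drive: TP=8, FN=2+0+1+1+1=5 → 8/13 = 0.61538
Lowest is class 'sit' with recall = 0.4583.

0.4583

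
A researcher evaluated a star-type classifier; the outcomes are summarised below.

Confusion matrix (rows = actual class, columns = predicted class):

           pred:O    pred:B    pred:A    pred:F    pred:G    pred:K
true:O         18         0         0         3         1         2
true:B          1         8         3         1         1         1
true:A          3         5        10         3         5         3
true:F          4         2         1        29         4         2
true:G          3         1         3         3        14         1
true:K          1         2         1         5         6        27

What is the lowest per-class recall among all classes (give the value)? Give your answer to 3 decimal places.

0.345

Per-class recall (TP/(TP+FN)):
  O: TP=18, FN=0+0+3+1+2=6 → 18/24 = 0.7500
  B: TP=8, FN=1+3+1+1+1=7 → 8/15 = 0.5333
  A: TP=10, FN=3+5+3+5+3=19 → 10/29 = 0.3448
  F: TP=29, FN=4+2+1+4+2=13 → 29/42 = 0.6905
  G: TP=14, FN=3+1+3+3+1=11 → 14/25 = 0.5600
  K: TP=27, FN=1+2+1+5+6=15 → 27/42 = 0.6429
Lowest is class 'A' with recall = 0.345.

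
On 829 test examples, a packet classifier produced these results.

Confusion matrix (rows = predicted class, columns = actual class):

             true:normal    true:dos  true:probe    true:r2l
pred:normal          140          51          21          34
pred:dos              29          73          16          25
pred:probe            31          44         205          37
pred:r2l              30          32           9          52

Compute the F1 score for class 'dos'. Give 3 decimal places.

Treat 'dos' as positive and all other classes as negative.
F1 score = 2·TP/(2·TP+FP+FN).
dos: TP=73, FP=29+16+25=70, FN=51+44+32=127 → 146/343 = 0.4257

0.426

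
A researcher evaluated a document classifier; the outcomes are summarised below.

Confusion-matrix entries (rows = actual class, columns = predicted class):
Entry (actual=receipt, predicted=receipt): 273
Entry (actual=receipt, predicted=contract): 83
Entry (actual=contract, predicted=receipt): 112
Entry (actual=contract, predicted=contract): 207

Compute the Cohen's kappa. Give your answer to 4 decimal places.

Observed agreement pₒ = trace/N = 480/675 = 0.71111
Expected agreement pₑ = Σ (rowᵢ·colᵢ)/N² = (356·385 + 319·290)/675² = 0.50386
κ = (pₒ − pₑ)/(1 − pₑ) = (0.71111 − 0.50386)/(1 − 0.50386) = 0.4177

0.4177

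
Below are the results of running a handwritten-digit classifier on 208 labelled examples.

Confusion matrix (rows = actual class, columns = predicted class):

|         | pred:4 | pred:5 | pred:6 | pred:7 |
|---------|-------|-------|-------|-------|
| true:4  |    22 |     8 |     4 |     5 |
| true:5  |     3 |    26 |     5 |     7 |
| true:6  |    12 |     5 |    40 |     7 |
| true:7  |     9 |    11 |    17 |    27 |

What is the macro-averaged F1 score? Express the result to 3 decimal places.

0.549

Per-class F1 score (2·TP/(2·TP+FP+FN)):
  4: TP=22, FP=3+12+9=24, FN=8+4+5=17 → 44/85 = 0.5176
  5: TP=26, FP=8+5+11=24, FN=3+5+7=15 → 52/91 = 0.5714
  6: TP=40, FP=4+5+17=26, FN=12+5+7=24 → 80/130 = 0.6154
  7: TP=27, FP=5+7+7=19, FN=9+11+17=37 → 54/110 = 0.4909
Macro-F1 score = mean = (0.5176 + 0.5714 + 0.6154 + 0.4909) / 4 = 0.549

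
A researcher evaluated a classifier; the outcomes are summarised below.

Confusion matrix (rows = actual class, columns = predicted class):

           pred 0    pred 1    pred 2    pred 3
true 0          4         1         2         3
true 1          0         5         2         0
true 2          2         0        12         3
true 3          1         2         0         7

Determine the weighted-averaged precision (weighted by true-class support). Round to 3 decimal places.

Per-class precision (TP/(TP+FP)):
  0: TP=4, FP=0+2+1=3 → 4/7 = 0.5714
  1: TP=5, FP=1+0+2=3 → 5/8 = 0.6250
  2: TP=12, FP=2+2+0=4 → 12/16 = 0.7500
  3: TP=7, FP=3+0+3=6 → 7/13 = 0.5385
Weighted-precision = Σ (supportᵢ/N)·precisionᵢ with N=44: (10/44)·0.5714 + (7/44)·0.6250 + (17/44)·0.7500 + (10/44)·0.5385 = 0.641

0.641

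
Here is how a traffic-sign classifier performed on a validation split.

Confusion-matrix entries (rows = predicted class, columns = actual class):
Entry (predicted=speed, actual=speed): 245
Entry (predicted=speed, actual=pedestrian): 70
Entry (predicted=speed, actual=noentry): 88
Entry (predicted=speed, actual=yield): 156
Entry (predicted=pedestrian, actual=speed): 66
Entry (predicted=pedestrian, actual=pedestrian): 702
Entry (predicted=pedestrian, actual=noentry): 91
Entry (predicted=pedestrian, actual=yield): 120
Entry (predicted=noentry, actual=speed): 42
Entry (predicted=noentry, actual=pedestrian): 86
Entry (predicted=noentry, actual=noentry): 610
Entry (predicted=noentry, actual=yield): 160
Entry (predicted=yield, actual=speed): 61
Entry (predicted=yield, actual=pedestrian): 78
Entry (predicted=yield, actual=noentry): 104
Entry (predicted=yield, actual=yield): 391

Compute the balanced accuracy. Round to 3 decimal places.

0.624

Balanced accuracy = mean of per-class recall.
  speed: recall = 245/414 = 0.5918
  pedestrian: recall = 702/936 = 0.7500
  noentry: recall = 610/893 = 0.6831
  yield: recall = 391/827 = 0.4728
Mean = (0.5918 + 0.7500 + 0.6831 + 0.4728) / 4 = 0.624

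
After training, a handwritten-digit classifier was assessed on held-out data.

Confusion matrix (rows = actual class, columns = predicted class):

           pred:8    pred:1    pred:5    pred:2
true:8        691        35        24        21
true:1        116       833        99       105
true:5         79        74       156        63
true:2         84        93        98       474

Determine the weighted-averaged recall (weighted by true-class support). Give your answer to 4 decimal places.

0.7074

Per-class recall (TP/(TP+FN)):
  8: TP=691, FN=35+24+21=80 → 691/771 = 0.89624
  1: TP=833, FN=116+99+105=320 → 833/1153 = 0.72246
  5: TP=156, FN=79+74+63=216 → 156/372 = 0.41935
  2: TP=474, FN=84+93+98=275 → 474/749 = 0.63284
Weighted-recall = Σ (supportᵢ/N)·recallᵢ with N=3045: (771/3045)·0.89624 + (1153/3045)·0.72246 + (372/3045)·0.41935 + (749/3045)·0.63284 = 0.7074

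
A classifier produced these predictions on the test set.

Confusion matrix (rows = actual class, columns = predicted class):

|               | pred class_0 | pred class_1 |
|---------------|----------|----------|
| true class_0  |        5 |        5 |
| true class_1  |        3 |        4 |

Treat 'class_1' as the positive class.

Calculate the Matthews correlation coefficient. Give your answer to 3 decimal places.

0.070

MCC = (TP·TN − FP·FN) / √((TP+FP)(TP+FN)(TN+FP)(TN+FN))
Numerator = 4·5 − 5·3 = 5
Denominator = √(9·7·10·8) = √5040 = 70.9930
MCC = 5 / 70.9930 = 0.070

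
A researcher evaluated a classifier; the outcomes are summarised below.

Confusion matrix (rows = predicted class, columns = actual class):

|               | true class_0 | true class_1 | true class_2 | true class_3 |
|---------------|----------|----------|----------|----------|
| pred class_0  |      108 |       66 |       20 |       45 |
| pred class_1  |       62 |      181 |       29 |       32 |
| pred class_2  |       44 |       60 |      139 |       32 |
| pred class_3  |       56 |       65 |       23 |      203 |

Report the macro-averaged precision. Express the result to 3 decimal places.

0.534

Per-class precision (TP/(TP+FP)):
  class_0: TP=108, FP=66+20+45=131 → 108/239 = 0.4519
  class_1: TP=181, FP=62+29+32=123 → 181/304 = 0.5954
  class_2: TP=139, FP=44+60+32=136 → 139/275 = 0.5055
  class_3: TP=203, FP=56+65+23=144 → 203/347 = 0.5850
Macro-precision = mean = (0.4519 + 0.5954 + 0.5055 + 0.5850) / 4 = 0.534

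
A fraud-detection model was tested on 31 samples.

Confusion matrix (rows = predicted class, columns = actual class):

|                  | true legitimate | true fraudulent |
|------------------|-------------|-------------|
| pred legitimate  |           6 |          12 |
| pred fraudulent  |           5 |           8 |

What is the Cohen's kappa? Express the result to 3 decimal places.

-0.048

Observed agreement pₒ = trace/N = 14/31 = 0.4516
Expected agreement pₑ = Σ (rowᵢ·colᵢ)/N² = (11·18 + 20·13)/31² = 0.4766
κ = (pₒ − pₑ)/(1 − pₑ) = (0.4516 − 0.4766)/(1 − 0.4766) = -0.048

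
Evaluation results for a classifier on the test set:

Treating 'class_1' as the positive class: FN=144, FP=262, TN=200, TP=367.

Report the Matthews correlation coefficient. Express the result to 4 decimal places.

0.1578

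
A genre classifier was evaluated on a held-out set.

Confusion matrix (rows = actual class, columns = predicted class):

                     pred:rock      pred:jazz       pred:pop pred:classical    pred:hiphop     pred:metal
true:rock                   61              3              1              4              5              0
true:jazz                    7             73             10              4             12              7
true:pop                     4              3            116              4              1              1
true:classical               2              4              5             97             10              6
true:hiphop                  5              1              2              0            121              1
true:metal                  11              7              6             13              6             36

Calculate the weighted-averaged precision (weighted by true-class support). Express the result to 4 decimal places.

Per-class precision (TP/(TP+FP)):
  rock: TP=61, FP=7+4+2+5+11=29 → 61/90 = 0.67778
  jazz: TP=73, FP=3+3+4+1+7=18 → 73/91 = 0.80220
  pop: TP=116, FP=1+10+5+2+6=24 → 116/140 = 0.82857
  classical: TP=97, FP=4+4+4+0+13=25 → 97/122 = 0.79508
  hiphop: TP=121, FP=5+12+1+10+6=34 → 121/155 = 0.78065
  metal: TP=36, FP=0+7+1+6+1=15 → 36/51 = 0.70588
Weighted-precision = Σ (supportᵢ/N)·precisionᵢ with N=649: (74/649)·0.67778 + (113/649)·0.80220 + (129/649)·0.82857 + (124/649)·0.79508 + (130/649)·0.78065 + (79/649)·0.70588 = 0.7759

0.7759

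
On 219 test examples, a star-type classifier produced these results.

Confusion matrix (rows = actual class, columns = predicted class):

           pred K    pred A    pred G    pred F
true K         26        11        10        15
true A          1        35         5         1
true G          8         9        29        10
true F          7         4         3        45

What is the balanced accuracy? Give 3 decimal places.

0.633

Balanced accuracy = mean of per-class recall.
  K: recall = 26/62 = 0.4194
  A: recall = 35/42 = 0.8333
  G: recall = 29/56 = 0.5179
  F: recall = 45/59 = 0.7627
Mean = (0.4194 + 0.8333 + 0.5179 + 0.7627) / 4 = 0.633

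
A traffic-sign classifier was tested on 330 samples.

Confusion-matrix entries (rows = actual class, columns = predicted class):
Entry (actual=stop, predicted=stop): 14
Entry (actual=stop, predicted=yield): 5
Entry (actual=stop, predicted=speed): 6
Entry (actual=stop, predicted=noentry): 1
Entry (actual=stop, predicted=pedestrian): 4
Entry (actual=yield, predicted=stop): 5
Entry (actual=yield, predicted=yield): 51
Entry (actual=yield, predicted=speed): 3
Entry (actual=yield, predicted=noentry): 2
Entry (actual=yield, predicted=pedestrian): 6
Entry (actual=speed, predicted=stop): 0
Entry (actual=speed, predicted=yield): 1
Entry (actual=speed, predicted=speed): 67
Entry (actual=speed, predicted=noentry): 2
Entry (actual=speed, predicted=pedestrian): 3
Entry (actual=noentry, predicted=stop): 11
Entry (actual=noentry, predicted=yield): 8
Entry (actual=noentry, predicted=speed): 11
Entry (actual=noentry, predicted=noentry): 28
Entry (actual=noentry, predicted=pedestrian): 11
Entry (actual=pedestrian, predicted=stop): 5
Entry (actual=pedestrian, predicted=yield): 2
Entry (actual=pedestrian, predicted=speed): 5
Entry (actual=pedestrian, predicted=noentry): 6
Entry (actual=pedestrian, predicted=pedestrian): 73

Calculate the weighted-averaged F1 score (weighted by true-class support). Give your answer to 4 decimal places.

Per-class F1 score (2·TP/(2·TP+FP+FN)):
  stop: TP=14, FP=5+0+11+5=21, FN=5+6+1+4=16 → 28/65 = 0.43077
  yield: TP=51, FP=5+1+8+2=16, FN=5+3+2+6=16 → 102/134 = 0.76119
  speed: TP=67, FP=6+3+11+5=25, FN=0+1+2+3=6 → 134/165 = 0.81212
  noentry: TP=28, FP=1+2+2+6=11, FN=11+8+11+11=41 → 56/108 = 0.51852
  pedestrian: TP=73, FP=4+6+3+11=24, FN=5+2+5+6=18 → 146/188 = 0.77660
Weighted-F1 score = Σ (supportᵢ/N)·F1 scoreᵢ with N=330: (30/330)·0.43077 + (67/330)·0.76119 + (73/330)·0.81212 + (69/330)·0.51852 + (91/330)·0.77660 = 0.6959

0.6959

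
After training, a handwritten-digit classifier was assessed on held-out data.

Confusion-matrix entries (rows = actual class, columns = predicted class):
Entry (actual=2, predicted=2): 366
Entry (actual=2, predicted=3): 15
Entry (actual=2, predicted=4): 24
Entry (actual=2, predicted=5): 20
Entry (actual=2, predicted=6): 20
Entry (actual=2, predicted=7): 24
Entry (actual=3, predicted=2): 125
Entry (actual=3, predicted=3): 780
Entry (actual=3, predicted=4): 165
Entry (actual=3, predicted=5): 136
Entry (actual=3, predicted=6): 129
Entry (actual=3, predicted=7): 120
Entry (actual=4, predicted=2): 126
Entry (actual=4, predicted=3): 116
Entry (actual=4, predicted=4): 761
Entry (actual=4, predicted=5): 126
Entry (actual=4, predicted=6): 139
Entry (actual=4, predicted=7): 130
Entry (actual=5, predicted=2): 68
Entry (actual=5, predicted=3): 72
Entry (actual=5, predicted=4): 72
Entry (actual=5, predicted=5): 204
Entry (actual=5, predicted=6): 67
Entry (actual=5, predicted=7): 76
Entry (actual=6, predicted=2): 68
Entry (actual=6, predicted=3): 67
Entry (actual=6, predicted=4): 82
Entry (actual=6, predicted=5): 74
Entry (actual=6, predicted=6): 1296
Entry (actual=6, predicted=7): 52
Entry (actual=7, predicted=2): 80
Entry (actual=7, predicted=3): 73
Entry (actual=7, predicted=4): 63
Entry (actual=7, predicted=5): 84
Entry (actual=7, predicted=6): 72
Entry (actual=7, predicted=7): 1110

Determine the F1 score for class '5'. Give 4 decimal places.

Take TP from the diagonal, FP from the rest of the '5' prediction marginal, FN from the rest of the '5' actual marginal.
F1 score = 2·TP/(2·TP+FP+FN).
5: TP=204, FP=20+136+126+74+84=440, FN=68+72+72+67+76=355 → 408/1203 = 0.33915

0.3392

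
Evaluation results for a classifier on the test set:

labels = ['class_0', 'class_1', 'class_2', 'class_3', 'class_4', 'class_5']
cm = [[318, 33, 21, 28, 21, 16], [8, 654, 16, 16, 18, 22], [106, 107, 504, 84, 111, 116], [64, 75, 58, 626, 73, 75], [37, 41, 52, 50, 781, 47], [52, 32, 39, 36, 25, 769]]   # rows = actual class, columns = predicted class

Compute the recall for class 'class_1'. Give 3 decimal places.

recall = TP/(TP+FN).
class_1: TP=654, FN=8+16+16+18+22=80 → 654/734 = 0.8910

0.891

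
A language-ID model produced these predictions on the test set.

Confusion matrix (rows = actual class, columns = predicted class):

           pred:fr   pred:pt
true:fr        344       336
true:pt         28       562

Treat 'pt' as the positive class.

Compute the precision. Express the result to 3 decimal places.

Precision = TP/(TP+FP) = 562/(562+336) = 562/898 = 0.626

0.626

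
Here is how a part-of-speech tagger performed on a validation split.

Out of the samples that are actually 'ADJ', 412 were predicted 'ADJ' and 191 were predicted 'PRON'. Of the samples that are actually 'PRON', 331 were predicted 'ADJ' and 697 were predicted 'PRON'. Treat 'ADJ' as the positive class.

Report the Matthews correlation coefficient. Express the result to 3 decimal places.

0.350

MCC = (TP·TN − FP·FN) / √((TP+FP)(TP+FN)(TN+FP)(TN+FN))
Numerator = 412·697 − 331·191 = 223943
Denominator = √(743·603·1028·888) = √408989545056 = 639522.9042
MCC = 223943 / 639522.9042 = 0.350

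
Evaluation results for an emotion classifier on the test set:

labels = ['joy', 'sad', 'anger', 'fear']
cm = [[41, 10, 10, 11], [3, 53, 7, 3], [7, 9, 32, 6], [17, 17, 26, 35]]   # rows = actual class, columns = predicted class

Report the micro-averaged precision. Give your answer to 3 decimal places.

0.561

Micro-averaging pools counts across classes: ΣTP=161, ΣFP=126, ΣFN=126.
Micro-precision = TP/(TP+FP) on pooled counts = 0.561 (equals overall accuracy in single-label multiclass).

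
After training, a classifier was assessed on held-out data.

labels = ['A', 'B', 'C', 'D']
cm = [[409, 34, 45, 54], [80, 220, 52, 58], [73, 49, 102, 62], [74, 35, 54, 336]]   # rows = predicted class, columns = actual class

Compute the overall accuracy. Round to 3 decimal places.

Accuracy = trace / total = (409+220+102+336=1067) / 1737 = 1067/1737 = 0.614

0.614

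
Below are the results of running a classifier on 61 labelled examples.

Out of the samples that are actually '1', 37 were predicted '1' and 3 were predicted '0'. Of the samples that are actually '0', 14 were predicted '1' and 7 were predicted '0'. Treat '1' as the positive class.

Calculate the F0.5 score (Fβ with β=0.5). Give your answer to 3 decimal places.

Fβ = (1+β²)·TP / ((1+β²)·TP + β²·FN + FP), with β²=1/4
= 1.25·37 / (1.25·37 + 0.25·3 + 14) = 0.758

0.758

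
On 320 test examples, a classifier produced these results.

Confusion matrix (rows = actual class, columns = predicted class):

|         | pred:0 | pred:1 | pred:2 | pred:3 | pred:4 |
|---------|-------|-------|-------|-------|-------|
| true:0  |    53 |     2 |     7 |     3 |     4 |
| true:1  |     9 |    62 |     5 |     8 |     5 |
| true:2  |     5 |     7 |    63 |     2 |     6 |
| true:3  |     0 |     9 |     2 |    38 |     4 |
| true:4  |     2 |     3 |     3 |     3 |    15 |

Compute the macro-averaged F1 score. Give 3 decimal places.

0.694

Per-class F1 score (2·TP/(2·TP+FP+FN)):
  0: TP=53, FP=9+5+0+2=16, FN=2+7+3+4=16 → 106/138 = 0.7681
  1: TP=62, FP=2+7+9+3=21, FN=9+5+8+5=27 → 124/172 = 0.7209
  2: TP=63, FP=7+5+2+3=17, FN=5+7+2+6=20 → 126/163 = 0.7730
  3: TP=38, FP=3+8+2+3=16, FN=0+9+2+4=15 → 76/107 = 0.7103
  4: TP=15, FP=4+5+6+4=19, FN=2+3+3+3=11 → 30/60 = 0.5000
Macro-F1 score = mean = (0.7681 + 0.7209 + 0.7730 + 0.7103 + 0.5000) / 5 = 0.694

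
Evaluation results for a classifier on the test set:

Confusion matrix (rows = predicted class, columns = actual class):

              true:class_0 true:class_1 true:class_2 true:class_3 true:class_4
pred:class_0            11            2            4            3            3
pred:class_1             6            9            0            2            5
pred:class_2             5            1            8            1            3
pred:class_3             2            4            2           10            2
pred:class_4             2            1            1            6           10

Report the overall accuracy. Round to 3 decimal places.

Accuracy = trace / total = (11+9+8+10+10=48) / 103 = 48/103 = 0.466

0.466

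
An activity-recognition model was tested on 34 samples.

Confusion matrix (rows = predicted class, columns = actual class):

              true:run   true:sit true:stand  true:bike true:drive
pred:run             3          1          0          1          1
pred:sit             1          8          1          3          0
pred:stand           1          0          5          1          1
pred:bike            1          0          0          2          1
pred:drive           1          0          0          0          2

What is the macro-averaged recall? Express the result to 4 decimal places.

0.5673

Per-class recall (TP/(TP+FN)):
  run: TP=3, FN=1+1+1+1=4 → 3/7 = 0.42857
  sit: TP=8, FN=1+0+0+0=1 → 8/9 = 0.88889
  stand: TP=5, FN=0+1+0+0=1 → 5/6 = 0.83333
  bike: TP=2, FN=1+3+1+0=5 → 2/7 = 0.28571
  drive: TP=2, FN=1+0+1+1=3 → 2/5 = 0.40000
Macro-recall = mean = (0.42857 + 0.88889 + 0.83333 + 0.28571 + 0.40000) / 5 = 0.5673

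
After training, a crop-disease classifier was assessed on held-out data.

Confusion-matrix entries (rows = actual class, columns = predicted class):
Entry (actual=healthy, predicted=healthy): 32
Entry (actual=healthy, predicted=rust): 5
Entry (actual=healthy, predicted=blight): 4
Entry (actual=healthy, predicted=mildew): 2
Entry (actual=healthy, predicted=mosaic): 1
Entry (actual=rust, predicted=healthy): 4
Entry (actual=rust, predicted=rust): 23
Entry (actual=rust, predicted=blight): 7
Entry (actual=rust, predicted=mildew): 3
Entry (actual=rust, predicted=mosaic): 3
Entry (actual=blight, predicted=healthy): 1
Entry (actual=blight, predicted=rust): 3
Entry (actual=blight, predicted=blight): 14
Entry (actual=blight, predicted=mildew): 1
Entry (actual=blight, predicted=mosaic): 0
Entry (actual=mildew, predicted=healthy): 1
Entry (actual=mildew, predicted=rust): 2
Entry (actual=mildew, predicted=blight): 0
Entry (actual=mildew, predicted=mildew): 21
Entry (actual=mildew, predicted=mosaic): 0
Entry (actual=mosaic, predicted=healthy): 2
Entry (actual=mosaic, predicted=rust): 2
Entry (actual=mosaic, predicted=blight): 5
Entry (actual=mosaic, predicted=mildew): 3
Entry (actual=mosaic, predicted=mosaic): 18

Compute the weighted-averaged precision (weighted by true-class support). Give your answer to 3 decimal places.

Per-class precision (TP/(TP+FP)):
  healthy: TP=32, FP=4+1+1+2=8 → 32/40 = 0.8000
  rust: TP=23, FP=5+3+2+2=12 → 23/35 = 0.6571
  blight: TP=14, FP=4+7+0+5=16 → 14/30 = 0.4667
  mildew: TP=21, FP=2+3+1+3=9 → 21/30 = 0.7000
  mosaic: TP=18, FP=1+3+0+0=4 → 18/22 = 0.8182
Weighted-precision = Σ (supportᵢ/N)·precisionᵢ with N=157: (44/157)·0.8000 + (40/157)·0.6571 + (19/157)·0.4667 + (24/157)·0.7000 + (30/157)·0.8182 = 0.711

0.711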